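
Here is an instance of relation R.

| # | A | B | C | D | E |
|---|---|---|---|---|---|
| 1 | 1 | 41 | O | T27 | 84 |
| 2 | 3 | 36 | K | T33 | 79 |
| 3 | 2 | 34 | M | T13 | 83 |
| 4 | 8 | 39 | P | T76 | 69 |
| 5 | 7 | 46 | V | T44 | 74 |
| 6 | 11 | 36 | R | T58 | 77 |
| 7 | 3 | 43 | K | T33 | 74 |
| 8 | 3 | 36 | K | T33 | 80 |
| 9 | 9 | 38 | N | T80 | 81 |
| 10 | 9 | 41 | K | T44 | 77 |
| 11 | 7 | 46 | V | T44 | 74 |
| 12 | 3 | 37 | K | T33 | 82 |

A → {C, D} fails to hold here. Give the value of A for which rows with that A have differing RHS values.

9

A=1: row 1 → {C,D} = (O, T27) ✓
A=3: rows 2, 7, 8, 12 → {C,D} = (K, T33), (K, T33), (K, T33), (K, T33) ✓
A=2: row 3 → {C,D} = (M, T13) ✓
A=8: row 4 → {C,D} = (P, T76) ✓
A=7: rows 5, 11 → {C,D} = (V, T44), (V, T44) ✓
A=11: row 6 → {C,D} = (R, T58) ✓
A=9: rows 9, 10 → {C,D} takes values {(N, T80), (K, T44)} — violation
The only A value with inconsistent RHS is A=9.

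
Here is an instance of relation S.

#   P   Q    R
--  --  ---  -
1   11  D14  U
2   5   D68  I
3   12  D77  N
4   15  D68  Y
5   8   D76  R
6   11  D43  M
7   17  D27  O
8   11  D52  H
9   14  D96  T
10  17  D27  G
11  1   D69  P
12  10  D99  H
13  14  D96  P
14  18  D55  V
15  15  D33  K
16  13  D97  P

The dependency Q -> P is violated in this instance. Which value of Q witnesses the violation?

D68

Q=D14: row 1 → P = 11 ✓
Q=D68: rows 2, 4 → P takes values {5, 15} — violation
Q=D77: row 3 → P = 12 ✓
Q=D76: row 5 → P = 8 ✓
Q=D43: row 6 → P = 11 ✓
Q=D27: rows 7, 10 → P = 17, 17 ✓
Q=D52: row 8 → P = 11 ✓
Q=D96: rows 9, 13 → P = 14, 14 ✓
Q=D69: row 11 → P = 1 ✓
Q=D99: row 12 → P = 10 ✓
Q=D55: row 14 → P = 18 ✓
Q=D33: row 15 → P = 15 ✓
Q=D97: row 16 → P = 13 ✓
The only Q value with inconsistent P is Q=D68.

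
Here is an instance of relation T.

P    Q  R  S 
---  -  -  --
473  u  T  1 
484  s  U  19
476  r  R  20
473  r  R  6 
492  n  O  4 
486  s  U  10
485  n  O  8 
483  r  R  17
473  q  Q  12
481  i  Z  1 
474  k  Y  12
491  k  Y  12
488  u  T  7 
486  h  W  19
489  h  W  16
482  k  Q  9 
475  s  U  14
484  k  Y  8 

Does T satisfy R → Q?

No

R=T: 2 rows → Q = u, u ✓
R=U: 3 rows → Q = s, s, s ✓
R=R: 3 rows → Q = r, r, r ✓
R=O: 2 rows → Q = n, n ✓
R=Q: 2 rows → Q takes values {q, k} — violation
R=Z: 1 row → Q = i ✓
R=Y: 3 rows → Q = k, k, k ✓
R=W: 2 rows → Q = h, h ✓
Two rows agree on R but differ on Q, so R → Q does not hold.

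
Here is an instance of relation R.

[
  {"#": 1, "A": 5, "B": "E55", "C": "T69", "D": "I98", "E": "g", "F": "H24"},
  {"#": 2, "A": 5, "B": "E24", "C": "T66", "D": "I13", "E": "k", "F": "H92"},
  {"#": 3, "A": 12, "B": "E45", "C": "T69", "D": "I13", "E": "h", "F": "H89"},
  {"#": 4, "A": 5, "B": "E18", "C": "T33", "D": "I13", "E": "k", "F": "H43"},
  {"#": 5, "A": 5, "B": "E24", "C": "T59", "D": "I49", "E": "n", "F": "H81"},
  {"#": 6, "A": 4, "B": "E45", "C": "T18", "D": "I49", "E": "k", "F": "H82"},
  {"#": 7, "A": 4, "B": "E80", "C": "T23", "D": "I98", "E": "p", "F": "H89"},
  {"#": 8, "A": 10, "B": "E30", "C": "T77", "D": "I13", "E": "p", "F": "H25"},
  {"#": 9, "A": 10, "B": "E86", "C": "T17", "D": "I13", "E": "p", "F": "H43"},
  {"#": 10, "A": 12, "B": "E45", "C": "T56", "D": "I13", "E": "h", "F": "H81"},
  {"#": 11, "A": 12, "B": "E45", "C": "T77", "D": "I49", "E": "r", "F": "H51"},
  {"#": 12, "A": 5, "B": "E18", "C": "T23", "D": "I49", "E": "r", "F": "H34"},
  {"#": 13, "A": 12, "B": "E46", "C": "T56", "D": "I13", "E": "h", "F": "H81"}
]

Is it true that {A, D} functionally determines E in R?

No

(A=5, D=I98): row 1 → E = g ✓
(A=5, D=I13): rows 2, 4 → E = k, k ✓
(A=12, D=I13): rows 3, 10, 13 → E = h, h, h ✓
(A=5, D=I49): rows 5, 12 → E takes values {n, r} — violation
(A=4, D=I49): row 6 → E = k ✓
(A=4, D=I98): row 7 → E = p ✓
(A=10, D=I13): rows 8, 9 → E = p, p ✓
(A=12, D=I49): row 11 → E = r ✓
Two rows agree on {A, D} but differ on E, so {A, D} -> E does not hold.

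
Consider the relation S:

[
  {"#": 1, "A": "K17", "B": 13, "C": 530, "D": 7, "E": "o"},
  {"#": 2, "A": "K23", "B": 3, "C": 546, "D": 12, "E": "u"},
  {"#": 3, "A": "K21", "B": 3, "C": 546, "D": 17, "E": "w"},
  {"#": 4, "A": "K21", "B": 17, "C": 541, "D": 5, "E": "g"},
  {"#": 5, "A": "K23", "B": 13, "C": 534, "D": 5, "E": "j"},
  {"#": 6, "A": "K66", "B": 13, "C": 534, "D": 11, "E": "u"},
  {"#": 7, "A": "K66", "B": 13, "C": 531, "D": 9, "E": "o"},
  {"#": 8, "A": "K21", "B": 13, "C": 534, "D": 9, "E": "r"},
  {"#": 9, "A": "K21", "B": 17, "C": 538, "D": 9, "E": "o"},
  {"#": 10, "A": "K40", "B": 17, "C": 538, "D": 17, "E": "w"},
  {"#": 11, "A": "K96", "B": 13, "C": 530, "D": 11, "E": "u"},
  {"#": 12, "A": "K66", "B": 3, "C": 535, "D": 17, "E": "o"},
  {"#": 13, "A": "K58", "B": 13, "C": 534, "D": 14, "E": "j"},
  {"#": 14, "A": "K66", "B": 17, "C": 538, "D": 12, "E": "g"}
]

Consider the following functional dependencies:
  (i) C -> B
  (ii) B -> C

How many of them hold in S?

(i) C -> B: every LHS value maps to a single RHS value — holds.
(ii) B -> C: B=13: rows 1, 5, 6, 7, 8, 11, 13 → C takes values {530, 534, 531} — violation; B=3: rows 2, 3, 12 → C takes values {546, 535} — violation; B=17: rows 4, 9, 10, 14 → C takes values {541, 538} — violation — fails.
1 of the 2 dependencies holds.

1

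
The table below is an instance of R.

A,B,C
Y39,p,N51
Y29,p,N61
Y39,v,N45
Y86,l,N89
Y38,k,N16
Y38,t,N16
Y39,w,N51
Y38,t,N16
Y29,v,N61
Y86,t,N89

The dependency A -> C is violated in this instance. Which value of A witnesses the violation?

A=Y39: 3 rows → C takes values {N51, N45} — violation
A=Y29: 2 rows → C = N61, N61 ✓
A=Y86: 2 rows → C = N89, N89 ✓
A=Y38: 3 rows → C = N16, N16, N16 ✓
The only A value with inconsistent C is A=Y39.

Y39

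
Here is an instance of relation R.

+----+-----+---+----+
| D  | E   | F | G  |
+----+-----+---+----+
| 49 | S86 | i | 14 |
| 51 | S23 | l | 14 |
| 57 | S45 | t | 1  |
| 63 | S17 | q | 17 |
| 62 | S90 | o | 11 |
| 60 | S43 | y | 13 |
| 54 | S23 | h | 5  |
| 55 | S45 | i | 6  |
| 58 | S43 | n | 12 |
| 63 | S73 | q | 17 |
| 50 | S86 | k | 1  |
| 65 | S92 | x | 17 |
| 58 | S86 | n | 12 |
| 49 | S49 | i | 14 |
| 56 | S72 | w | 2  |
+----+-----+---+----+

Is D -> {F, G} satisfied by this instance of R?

Yes

D=49: 2 rows → {F,G} = (i, 14), (i, 14) ✓
D=51: 1 row → {F,G} = (l, 14) ✓
D=57: 1 row → {F,G} = (t, 1) ✓
D=63: 2 rows → {F,G} = (q, 17), (q, 17) ✓
D=62: 1 row → {F,G} = (o, 11) ✓
D=60: 1 row → {F,G} = (y, 13) ✓
D=54: 1 row → {F,G} = (h, 5) ✓
D=55: 1 row → {F,G} = (i, 6) ✓
D=58: 2 rows → {F,G} = (n, 12), (n, 12) ✓
D=50: 1 row → {F,G} = (k, 1) ✓
D=65: 1 row → {F,G} = (x, 17) ✓
D=56: 1 row → {F,G} = (w, 2) ✓
Every D value is associated with a single {F, G} value, so D -> {F, G} holds.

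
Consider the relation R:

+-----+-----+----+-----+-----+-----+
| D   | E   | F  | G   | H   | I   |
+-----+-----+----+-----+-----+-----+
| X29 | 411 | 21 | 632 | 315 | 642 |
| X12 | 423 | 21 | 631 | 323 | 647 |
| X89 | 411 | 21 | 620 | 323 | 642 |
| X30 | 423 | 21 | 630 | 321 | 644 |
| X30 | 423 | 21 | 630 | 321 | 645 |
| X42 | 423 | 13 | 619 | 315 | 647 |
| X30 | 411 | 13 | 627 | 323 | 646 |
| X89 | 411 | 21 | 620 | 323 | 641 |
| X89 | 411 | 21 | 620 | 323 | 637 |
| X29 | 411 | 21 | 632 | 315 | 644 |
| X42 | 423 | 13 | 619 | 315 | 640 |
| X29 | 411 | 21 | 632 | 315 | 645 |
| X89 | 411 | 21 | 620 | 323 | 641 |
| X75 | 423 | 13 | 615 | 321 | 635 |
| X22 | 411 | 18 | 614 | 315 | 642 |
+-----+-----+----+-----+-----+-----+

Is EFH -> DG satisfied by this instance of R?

Yes

(E=411, F=21, H=315): 3 rows → {D,G} = (X29, 632), (X29, 632), (X29, 632) ✓
(E=423, F=21, H=323): 1 row → {D,G} = (X12, 631) ✓
(E=411, F=21, H=323): 4 rows → {D,G} = (X89, 620), (X89, 620), (X89, 620), (X89, 620) ✓
(E=423, F=21, H=321): 2 rows → {D,G} = (X30, 630), (X30, 630) ✓
(E=423, F=13, H=315): 2 rows → {D,G} = (X42, 619), (X42, 619) ✓
(E=411, F=13, H=323): 1 row → {D,G} = (X30, 627) ✓
(E=423, F=13, H=321): 1 row → {D,G} = (X75, 615) ✓
(E=411, F=18, H=315): 1 row → {D,G} = (X22, 614) ✓
Every EFH value is associated with a single DG value, so EFH -> DG holds.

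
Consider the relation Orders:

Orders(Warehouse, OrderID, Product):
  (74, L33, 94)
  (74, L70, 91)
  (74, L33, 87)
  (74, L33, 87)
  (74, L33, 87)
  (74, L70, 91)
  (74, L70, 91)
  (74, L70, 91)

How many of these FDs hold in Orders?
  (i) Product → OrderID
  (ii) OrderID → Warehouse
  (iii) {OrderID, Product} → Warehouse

3

(i) Product → OrderID: every LHS value maps to a single RHS value — holds.
(ii) OrderID → Warehouse: every LHS value maps to a single RHS value — holds.
(iii) {OrderID, Product} → Warehouse: every LHS value maps to a single RHS value — holds.
3 of the 3 dependencies hold.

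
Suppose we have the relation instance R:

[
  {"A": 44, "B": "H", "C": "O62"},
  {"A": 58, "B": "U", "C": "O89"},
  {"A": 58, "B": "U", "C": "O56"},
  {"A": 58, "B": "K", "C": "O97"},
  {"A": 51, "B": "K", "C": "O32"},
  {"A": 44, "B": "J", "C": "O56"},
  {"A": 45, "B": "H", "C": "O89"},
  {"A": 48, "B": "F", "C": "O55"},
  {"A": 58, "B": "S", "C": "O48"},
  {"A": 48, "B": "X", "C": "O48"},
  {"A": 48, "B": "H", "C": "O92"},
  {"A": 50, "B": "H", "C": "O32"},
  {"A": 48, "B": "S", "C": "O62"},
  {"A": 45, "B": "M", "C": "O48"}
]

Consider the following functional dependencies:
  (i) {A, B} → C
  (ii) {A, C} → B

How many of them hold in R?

1

(i) {A, B} → C: (A=58, B=U): 2 rows → C takes values {O89, O56} — violation — fails.
(ii) {A, C} → B: every LHS value maps to a single RHS value — holds.
1 of the 2 dependencies holds.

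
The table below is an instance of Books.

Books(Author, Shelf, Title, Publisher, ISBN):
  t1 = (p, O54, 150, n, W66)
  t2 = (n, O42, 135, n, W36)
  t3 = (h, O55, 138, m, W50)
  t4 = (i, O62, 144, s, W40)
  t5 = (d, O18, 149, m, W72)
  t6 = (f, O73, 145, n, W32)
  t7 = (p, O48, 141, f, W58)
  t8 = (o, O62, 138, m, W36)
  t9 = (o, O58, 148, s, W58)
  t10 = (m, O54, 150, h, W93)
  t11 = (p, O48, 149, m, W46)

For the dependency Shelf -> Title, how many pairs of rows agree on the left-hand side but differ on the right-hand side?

Shelf=O54: all 2 rows agree on Title — 0 pairs.
Shelf=O62: violating pairs (4,8) — 1 pair.
Shelf=O48: violating pairs (7,11) — 1 pair.

2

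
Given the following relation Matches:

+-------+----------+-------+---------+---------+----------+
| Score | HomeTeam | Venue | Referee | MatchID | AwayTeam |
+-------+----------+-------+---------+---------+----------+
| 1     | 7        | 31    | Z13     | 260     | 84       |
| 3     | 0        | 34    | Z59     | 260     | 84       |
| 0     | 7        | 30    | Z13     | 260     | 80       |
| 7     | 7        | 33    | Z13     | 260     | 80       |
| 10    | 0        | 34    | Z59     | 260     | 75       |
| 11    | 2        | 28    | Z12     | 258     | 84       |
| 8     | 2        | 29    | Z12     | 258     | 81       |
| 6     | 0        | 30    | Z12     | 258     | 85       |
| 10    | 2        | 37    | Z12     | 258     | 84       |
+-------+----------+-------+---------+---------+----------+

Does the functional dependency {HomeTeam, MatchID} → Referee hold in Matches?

(HomeTeam=7, MatchID=260): 3 rows → Referee = Z13, Z13, Z13 ✓
(HomeTeam=0, MatchID=260): 2 rows → Referee = Z59, Z59 ✓
(HomeTeam=2, MatchID=258): 3 rows → Referee = Z12, Z12, Z12 ✓
(HomeTeam=0, MatchID=258): 1 row → Referee = Z12 ✓
Every {HomeTeam, MatchID} value is associated with a single Referee value, so {HomeTeam, MatchID} → Referee holds.

Yes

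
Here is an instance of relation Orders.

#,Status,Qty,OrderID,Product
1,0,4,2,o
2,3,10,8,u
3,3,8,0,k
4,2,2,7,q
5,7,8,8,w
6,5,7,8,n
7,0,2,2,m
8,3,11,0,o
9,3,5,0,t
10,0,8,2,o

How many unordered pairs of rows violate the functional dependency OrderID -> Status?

3

OrderID=2: all 3 rows agree on Status — 0 pairs.
OrderID=8: violating pairs (2,5), (2,6), (5,6) — 3 pairs.
OrderID=0: all 3 rows agree on Status — 0 pairs.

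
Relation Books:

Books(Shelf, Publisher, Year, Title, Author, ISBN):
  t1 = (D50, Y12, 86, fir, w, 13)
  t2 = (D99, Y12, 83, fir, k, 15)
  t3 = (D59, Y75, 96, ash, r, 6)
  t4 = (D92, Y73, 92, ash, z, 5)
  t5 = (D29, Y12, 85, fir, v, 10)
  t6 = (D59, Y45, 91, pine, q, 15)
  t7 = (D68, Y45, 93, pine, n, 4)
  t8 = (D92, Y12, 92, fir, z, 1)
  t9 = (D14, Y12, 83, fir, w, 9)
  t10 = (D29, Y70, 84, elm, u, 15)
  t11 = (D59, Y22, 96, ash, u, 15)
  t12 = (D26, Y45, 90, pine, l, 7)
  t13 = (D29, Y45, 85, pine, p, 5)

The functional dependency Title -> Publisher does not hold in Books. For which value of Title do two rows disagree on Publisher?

ash

Title=fir: rows 1, 2, 5, 8, 9 → Publisher = Y12, Y12, Y12, Y12, Y12 ✓
Title=ash: rows 3, 4, 11 → Publisher takes values {Y75, Y73, Y22} — violation
Title=pine: rows 6, 7, 12, 13 → Publisher = Y45, Y45, Y45, Y45 ✓
Title=elm: row 10 → Publisher = Y70 ✓
The only Title value with inconsistent Publisher is Title=ash.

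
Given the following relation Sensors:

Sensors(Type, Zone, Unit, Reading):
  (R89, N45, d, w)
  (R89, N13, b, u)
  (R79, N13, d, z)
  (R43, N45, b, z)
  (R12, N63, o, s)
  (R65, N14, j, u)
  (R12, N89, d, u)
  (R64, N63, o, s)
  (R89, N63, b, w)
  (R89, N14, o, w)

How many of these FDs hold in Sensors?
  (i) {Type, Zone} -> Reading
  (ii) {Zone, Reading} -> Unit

(i) {Type, Zone} -> Reading: every LHS value maps to a single RHS value — holds.
(ii) {Zone, Reading} -> Unit: every LHS value maps to a single RHS value — holds.
2 of the 2 dependencies hold.

2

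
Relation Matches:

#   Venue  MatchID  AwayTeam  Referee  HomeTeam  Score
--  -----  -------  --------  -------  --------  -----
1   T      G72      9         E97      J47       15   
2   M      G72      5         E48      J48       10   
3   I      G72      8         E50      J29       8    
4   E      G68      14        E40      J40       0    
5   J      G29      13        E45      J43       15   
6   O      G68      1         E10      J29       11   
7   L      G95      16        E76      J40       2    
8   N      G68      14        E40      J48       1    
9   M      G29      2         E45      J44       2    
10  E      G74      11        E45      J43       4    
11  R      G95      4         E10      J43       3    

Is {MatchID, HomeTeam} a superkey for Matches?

Yes

All 11 rows have distinct {MatchID, HomeTeam} values, so {MatchID, HomeTeam} → (all attributes) holds and {MatchID, HomeTeam} is a superkey.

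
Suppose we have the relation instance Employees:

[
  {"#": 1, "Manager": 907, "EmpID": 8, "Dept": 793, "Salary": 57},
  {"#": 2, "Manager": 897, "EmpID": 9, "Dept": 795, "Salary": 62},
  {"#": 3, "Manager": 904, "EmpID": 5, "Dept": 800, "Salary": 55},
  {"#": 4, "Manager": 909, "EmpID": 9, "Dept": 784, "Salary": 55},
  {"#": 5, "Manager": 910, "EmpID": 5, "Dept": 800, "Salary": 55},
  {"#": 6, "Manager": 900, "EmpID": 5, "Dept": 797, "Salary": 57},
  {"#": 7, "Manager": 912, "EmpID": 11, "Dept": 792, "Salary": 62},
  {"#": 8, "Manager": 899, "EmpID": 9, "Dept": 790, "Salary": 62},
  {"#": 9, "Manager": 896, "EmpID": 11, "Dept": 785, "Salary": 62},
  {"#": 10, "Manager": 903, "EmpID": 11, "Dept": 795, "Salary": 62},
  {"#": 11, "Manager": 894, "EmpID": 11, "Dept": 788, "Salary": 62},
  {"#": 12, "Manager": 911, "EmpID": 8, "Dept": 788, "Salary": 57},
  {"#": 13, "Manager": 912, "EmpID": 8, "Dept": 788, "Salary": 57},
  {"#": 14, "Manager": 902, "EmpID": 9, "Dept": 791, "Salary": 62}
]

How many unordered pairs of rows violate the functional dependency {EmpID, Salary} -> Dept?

(EmpID=8, Salary=57): violating pairs (1,12), (1,13) — 2 pairs.
(EmpID=9, Salary=62): violating pairs (2,8), (2,14), (8,14) — 3 pairs.
(EmpID=5, Salary=55): all 2 rows agree on Dept — 0 pairs.
(EmpID=11, Salary=62): violating pairs (7,9), (7,10), (7,11), (9,10), (9,11), (10,11) — 6 pairs.

11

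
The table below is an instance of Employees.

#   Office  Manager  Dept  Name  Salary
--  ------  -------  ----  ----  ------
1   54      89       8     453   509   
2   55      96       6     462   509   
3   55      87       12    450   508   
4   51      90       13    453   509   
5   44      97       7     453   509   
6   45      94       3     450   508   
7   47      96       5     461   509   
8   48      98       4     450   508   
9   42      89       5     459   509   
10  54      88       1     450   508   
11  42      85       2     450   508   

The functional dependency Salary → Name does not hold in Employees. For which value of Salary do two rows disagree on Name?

509

Salary=509: rows 1, 2, 4, 5, 7, 9 → Name takes values {453, 462, 461, 459} — violation
Salary=508: rows 3, 6, 8, 10, 11 → Name = 450, 450, 450, 450, 450 ✓
The only Salary value with inconsistent Name is Salary=509.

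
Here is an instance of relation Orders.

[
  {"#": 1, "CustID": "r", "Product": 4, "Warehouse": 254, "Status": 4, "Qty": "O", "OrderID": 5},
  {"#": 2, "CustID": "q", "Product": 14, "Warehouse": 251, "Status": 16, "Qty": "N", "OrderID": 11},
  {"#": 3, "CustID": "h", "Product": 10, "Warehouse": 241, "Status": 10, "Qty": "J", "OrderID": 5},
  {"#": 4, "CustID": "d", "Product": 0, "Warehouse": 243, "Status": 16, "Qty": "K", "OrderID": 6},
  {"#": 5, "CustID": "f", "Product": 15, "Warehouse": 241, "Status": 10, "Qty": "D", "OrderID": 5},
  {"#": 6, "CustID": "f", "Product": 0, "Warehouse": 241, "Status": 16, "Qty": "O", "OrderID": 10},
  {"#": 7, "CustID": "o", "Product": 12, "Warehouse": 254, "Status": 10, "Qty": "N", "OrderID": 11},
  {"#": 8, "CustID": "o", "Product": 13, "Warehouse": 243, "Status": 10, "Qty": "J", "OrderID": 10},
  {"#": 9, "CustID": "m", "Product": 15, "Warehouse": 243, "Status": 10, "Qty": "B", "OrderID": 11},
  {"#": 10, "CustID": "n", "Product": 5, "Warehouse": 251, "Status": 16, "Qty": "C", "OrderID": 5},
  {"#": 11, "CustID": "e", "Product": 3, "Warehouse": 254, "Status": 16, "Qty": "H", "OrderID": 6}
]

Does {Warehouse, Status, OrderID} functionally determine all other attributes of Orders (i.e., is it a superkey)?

Rows 3 and 5 have the same {Warehouse, Status, OrderID} value (Warehouse=241, Status=10, OrderID=5) but are distinct tuples, so {Warehouse, Status, OrderID} does not determine every attribute — not a superkey.

No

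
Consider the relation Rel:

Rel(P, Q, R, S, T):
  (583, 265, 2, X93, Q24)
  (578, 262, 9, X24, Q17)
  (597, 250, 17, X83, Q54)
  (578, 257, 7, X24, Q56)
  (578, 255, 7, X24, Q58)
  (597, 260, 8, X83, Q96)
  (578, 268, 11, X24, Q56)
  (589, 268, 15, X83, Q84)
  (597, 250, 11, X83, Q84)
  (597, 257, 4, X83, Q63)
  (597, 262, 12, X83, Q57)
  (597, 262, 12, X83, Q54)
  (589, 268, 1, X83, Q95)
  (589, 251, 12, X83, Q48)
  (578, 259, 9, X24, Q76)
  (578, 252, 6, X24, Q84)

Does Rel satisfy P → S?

P=583: 1 row → S = X93 ✓
P=578: 6 rows → S = X24, X24, X24, X24, X24, X24 ✓
P=597: 6 rows → S = X83, X83, X83, X83, X83, X83 ✓
P=589: 3 rows → S = X83, X83, X83 ✓
Every P value is associated with a single S value, so P → S holds.

Yes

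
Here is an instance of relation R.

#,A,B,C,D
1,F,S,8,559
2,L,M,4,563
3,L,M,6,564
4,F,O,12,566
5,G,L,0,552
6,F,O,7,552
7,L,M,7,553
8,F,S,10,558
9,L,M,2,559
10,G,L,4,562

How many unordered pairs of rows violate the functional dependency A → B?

A=F: violating pairs (1,4), (1,6), (4,8), (6,8) — 4 pairs.
A=L: all 4 rows agree on B — 0 pairs.
A=G: all 2 rows agree on B — 0 pairs.

4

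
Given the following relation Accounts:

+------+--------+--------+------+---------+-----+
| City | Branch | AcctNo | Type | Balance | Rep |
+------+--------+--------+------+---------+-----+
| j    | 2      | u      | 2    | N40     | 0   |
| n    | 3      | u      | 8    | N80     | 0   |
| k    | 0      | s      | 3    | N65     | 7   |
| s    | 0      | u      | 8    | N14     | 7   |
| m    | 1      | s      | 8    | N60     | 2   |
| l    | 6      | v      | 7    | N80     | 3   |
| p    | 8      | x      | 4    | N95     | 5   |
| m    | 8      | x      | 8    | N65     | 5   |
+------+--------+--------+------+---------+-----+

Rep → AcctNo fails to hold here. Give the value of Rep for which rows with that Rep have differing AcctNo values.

Rep=0: 2 rows → AcctNo = u, u ✓
Rep=7: 2 rows → AcctNo takes values {s, u} — violation
Rep=2: 1 row → AcctNo = s ✓
Rep=3: 1 row → AcctNo = v ✓
Rep=5: 2 rows → AcctNo = x, x ✓
The only Rep value with inconsistent AcctNo is Rep=7.

7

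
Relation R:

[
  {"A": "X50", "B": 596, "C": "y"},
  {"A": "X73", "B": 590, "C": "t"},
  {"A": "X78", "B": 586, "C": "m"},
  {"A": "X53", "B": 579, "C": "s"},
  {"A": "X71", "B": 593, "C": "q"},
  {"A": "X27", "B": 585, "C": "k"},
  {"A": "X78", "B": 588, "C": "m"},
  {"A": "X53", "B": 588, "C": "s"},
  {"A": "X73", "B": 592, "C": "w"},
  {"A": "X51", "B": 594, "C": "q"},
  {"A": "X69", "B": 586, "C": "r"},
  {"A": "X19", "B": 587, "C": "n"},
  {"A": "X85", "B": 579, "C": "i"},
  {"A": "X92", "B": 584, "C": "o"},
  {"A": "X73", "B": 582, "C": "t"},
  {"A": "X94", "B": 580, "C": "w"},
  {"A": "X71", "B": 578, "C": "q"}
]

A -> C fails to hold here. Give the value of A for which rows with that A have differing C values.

X73

A=X50: 1 row → C = y ✓
A=X73: 3 rows → C takes values {t, w} — violation
A=X78: 2 rows → C = m, m ✓
A=X53: 2 rows → C = s, s ✓
A=X71: 2 rows → C = q, q ✓
A=X27: 1 row → C = k ✓
A=X51: 1 row → C = q ✓
A=X69: 1 row → C = r ✓
A=X19: 1 row → C = n ✓
A=X85: 1 row → C = i ✓
A=X92: 1 row → C = o ✓
A=X94: 1 row → C = w ✓
The only A value with inconsistent C is A=X73.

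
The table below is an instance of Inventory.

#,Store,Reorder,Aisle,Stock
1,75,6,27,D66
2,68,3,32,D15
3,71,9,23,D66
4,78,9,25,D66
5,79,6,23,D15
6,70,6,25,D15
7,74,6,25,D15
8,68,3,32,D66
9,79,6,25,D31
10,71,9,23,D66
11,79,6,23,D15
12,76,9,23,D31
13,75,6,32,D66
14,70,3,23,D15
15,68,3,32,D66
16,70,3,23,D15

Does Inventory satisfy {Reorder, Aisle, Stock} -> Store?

No

(Reorder=6, Aisle=27, Stock=D66): row 1 → Store = 75 ✓
(Reorder=3, Aisle=32, Stock=D15): row 2 → Store = 68 ✓
(Reorder=9, Aisle=23, Stock=D66): rows 3, 10 → Store = 71, 71 ✓
(Reorder=9, Aisle=25, Stock=D66): row 4 → Store = 78 ✓
(Reorder=6, Aisle=23, Stock=D15): rows 5, 11 → Store = 79, 79 ✓
(Reorder=6, Aisle=25, Stock=D15): rows 6, 7 → Store takes values {70, 74} — violation
(Reorder=3, Aisle=32, Stock=D66): rows 8, 15 → Store = 68, 68 ✓
(Reorder=6, Aisle=25, Stock=D31): row 9 → Store = 79 ✓
(Reorder=9, Aisle=23, Stock=D31): row 12 → Store = 76 ✓
(Reorder=6, Aisle=32, Stock=D66): row 13 → Store = 75 ✓
(Reorder=3, Aisle=23, Stock=D15): rows 14, 16 → Store = 70, 70 ✓
Two rows agree on {Reorder, Aisle, Stock} but differ on Store, so {Reorder, Aisle, Stock} -> Store does not hold.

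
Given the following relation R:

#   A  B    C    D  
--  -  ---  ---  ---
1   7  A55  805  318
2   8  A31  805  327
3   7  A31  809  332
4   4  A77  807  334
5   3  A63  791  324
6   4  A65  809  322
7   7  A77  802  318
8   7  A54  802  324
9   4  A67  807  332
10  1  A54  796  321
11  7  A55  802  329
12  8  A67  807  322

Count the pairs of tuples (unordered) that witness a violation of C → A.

C=805: violating pairs (1,2) — 1 pair.
C=809: violating pairs (3,6) — 1 pair.
C=807: violating pairs (4,12), (9,12) — 2 pairs.
C=802: all 3 rows agree on A — 0 pairs.

4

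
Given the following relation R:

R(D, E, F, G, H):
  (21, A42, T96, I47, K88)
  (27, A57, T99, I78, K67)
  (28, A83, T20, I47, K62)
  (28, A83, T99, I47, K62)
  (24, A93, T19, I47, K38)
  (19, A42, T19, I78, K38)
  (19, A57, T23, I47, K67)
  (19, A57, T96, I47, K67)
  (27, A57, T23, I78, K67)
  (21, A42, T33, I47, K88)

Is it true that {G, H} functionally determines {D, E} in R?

Yes

(G=I47, H=K88): 2 rows → {D,E} = (21, A42), (21, A42) ✓
(G=I78, H=K67): 2 rows → {D,E} = (27, A57), (27, A57) ✓
(G=I47, H=K62): 2 rows → {D,E} = (28, A83), (28, A83) ✓
(G=I47, H=K38): 1 row → {D,E} = (24, A93) ✓
(G=I78, H=K38): 1 row → {D,E} = (19, A42) ✓
(G=I47, H=K67): 2 rows → {D,E} = (19, A57), (19, A57) ✓
Every {G, H} value is associated with a single {D, E} value, so {G, H} -> {D, E} holds.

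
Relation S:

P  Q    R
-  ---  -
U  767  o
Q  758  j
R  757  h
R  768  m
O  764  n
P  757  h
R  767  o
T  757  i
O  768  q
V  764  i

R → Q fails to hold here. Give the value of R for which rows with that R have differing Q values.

R=o: 2 rows → Q = 767, 767 ✓
R=j: 1 row → Q = 758 ✓
R=h: 2 rows → Q = 757, 757 ✓
R=m: 1 row → Q = 768 ✓
R=n: 1 row → Q = 764 ✓
R=i: 2 rows → Q takes values {757, 764} — violation
R=q: 1 row → Q = 768 ✓
The only R value with inconsistent Q is R=i.

i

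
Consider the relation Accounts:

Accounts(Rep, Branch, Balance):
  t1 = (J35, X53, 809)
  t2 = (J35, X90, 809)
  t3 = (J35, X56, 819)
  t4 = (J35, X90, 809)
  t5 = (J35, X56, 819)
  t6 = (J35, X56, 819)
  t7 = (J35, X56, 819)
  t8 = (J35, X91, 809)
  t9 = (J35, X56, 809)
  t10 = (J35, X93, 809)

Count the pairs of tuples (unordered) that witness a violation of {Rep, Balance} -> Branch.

(Rep=J35, Balance=809): violating pairs (1,2), (1,4), (1,8), (1,9), (1,10), (2,8), (2,9), (2,10), (4,8), (4,9), (4,10), (8,9), (8,10), (9,10) — 14 pairs.
(Rep=J35, Balance=819): all 4 rows agree on Branch — 0 pairs.

14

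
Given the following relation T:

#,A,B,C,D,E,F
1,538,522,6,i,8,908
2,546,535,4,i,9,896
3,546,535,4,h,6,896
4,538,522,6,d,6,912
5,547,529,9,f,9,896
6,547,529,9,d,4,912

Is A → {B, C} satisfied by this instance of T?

Yes

A=538: rows 1, 4 → {B,C} = (522, 6), (522, 6) ✓
A=546: rows 2, 3 → {B,C} = (535, 4), (535, 4) ✓
A=547: rows 5, 6 → {B,C} = (529, 9), (529, 9) ✓
Every A value is associated with a single {B, C} value, so A → {B, C} holds.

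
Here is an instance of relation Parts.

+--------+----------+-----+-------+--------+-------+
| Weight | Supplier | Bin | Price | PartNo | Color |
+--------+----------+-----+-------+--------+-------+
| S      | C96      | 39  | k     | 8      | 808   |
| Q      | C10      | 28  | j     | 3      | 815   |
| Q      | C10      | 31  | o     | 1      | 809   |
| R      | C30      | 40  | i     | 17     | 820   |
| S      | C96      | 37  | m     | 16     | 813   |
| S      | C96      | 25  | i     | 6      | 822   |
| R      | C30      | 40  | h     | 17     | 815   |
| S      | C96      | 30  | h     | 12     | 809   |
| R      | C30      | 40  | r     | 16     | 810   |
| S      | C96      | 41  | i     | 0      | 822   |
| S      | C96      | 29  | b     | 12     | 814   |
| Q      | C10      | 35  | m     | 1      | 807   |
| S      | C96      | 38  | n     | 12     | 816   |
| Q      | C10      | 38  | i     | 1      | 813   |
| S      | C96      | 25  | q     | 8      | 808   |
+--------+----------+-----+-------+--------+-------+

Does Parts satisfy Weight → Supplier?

Weight=S: 8 rows → Supplier = C96, C96, C96, C96, C96, C96, C96, C96 ✓
Weight=Q: 4 rows → Supplier = C10, C10, C10, C10 ✓
Weight=R: 3 rows → Supplier = C30, C30, C30 ✓
Every Weight value is associated with a single Supplier value, so Weight → Supplier holds.

Yes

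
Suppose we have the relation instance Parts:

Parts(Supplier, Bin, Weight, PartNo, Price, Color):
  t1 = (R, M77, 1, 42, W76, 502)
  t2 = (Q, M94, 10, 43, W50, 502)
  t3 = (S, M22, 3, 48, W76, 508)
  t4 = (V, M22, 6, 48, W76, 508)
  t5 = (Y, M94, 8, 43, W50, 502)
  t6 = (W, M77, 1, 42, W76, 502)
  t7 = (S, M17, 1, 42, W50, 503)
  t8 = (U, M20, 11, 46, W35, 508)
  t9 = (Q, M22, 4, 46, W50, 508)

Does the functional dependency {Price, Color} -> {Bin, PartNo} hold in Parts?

(Price=W76, Color=502): rows 1, 6 → {Bin,PartNo} = (M77, 42), (M77, 42) ✓
(Price=W50, Color=502): rows 2, 5 → {Bin,PartNo} = (M94, 43), (M94, 43) ✓
(Price=W76, Color=508): rows 3, 4 → {Bin,PartNo} = (M22, 48), (M22, 48) ✓
(Price=W50, Color=503): row 7 → {Bin,PartNo} = (M17, 42) ✓
(Price=W35, Color=508): row 8 → {Bin,PartNo} = (M20, 46) ✓
(Price=W50, Color=508): row 9 → {Bin,PartNo} = (M22, 46) ✓
Every {Price, Color} value is associated with a single {Bin, PartNo} value, so {Price, Color} -> {Bin, PartNo} holds.

Yes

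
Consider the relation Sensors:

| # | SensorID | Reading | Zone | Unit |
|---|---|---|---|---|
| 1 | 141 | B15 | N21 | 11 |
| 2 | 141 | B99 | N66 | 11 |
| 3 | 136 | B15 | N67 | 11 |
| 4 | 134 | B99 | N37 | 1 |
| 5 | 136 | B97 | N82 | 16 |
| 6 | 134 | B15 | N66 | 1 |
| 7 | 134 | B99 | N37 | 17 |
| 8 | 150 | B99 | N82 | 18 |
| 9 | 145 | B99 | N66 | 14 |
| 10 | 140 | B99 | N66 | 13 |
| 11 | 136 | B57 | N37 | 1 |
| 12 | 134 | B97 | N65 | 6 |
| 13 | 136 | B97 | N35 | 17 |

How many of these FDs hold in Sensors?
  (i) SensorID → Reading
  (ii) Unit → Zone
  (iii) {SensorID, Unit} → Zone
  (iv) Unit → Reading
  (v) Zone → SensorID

(i) SensorID → Reading: SensorID=141: rows 1, 2 → Reading takes values {B15, B99} — violation; SensorID=136: rows 3, 5, 11, 13 → Reading takes values {B15, B97, B57} — violation; SensorID=134: rows 4, 6, 7, 12 → Reading takes values {B99, B15, B97} — violation — fails.
(ii) Unit → Zone: Unit=11: rows 1, 2, 3 → Zone takes values {N21, N66, N67} — violation; Unit=1: rows 4, 6, 11 → Zone takes values {N37, N66} — violation; Unit=17: rows 7, 13 → Zone takes values {N37, N35} — violation — fails.
(iii) {SensorID, Unit} → Zone: (SensorID=141, Unit=11): rows 1, 2 → Zone takes values {N21, N66} — violation; (SensorID=134, Unit=1): rows 4, 6 → Zone takes values {N37, N66} — violation — fails.
(iv) Unit → Reading: Unit=11: rows 1, 2, 3 → Reading takes values {B15, B99} — violation; Unit=1: rows 4, 6, 11 → Reading takes values {B99, B15, B57} — violation; Unit=17: rows 7, 13 → Reading takes values {B99, B97} — violation — fails.
(v) Zone → SensorID: Zone=N66: rows 2, 6, 9, 10 → SensorID takes values {141, 134, 145, 140} — violation; Zone=N37: rows 4, 7, 11 → SensorID takes values {134, 136} — violation; Zone=N82: rows 5, 8 → SensorID takes values {136, 150} — violation — fails.
None of the 5 dependencies hold.

0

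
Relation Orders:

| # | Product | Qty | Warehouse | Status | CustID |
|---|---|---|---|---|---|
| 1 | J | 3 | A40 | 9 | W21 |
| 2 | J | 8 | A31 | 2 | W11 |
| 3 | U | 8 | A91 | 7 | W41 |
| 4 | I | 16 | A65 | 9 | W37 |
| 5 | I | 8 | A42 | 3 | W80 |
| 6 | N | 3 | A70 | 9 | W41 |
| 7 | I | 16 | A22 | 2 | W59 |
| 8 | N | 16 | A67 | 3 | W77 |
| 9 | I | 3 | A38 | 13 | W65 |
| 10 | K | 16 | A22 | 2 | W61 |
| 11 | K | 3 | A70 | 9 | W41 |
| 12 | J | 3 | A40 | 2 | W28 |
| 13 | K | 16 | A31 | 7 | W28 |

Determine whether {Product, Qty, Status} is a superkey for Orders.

Yes

All 13 rows have distinct {Product, Qty, Status} values, so {Product, Qty, Status} → (all attributes) holds and {Product, Qty, Status} is a superkey.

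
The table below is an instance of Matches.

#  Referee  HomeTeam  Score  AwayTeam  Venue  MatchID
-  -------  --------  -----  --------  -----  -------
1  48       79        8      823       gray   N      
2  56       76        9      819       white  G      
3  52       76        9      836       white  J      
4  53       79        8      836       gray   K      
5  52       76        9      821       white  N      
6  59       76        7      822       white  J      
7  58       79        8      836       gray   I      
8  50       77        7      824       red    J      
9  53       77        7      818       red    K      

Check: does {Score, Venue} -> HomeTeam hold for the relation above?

Yes

(Score=8, Venue=gray): rows 1, 4, 7 → HomeTeam = 79, 79, 79 ✓
(Score=9, Venue=white): rows 2, 3, 5 → HomeTeam = 76, 76, 76 ✓
(Score=7, Venue=white): row 6 → HomeTeam = 76 ✓
(Score=7, Venue=red): rows 8, 9 → HomeTeam = 77, 77 ✓
Every {Score, Venue} value is associated with a single HomeTeam value, so {Score, Venue} -> HomeTeam holds.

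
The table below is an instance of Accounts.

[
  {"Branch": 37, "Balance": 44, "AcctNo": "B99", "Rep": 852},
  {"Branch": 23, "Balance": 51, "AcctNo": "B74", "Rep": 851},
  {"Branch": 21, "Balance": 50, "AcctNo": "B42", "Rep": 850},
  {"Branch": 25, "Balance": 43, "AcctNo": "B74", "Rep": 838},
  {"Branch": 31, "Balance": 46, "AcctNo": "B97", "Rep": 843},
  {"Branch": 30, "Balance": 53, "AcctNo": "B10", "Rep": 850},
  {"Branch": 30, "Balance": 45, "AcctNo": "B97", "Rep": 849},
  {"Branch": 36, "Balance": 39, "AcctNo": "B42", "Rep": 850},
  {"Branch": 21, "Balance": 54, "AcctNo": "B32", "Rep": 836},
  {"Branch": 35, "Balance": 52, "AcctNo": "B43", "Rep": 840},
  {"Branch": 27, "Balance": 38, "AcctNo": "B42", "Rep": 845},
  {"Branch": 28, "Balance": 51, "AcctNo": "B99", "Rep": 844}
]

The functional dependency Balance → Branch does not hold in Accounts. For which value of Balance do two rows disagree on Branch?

Balance=44: 1 row → Branch = 37 ✓
Balance=51: 2 rows → Branch takes values {23, 28} — violation
Balance=50: 1 row → Branch = 21 ✓
Balance=43: 1 row → Branch = 25 ✓
Balance=46: 1 row → Branch = 31 ✓
Balance=53: 1 row → Branch = 30 ✓
Balance=45: 1 row → Branch = 30 ✓
Balance=39: 1 row → Branch = 36 ✓
Balance=54: 1 row → Branch = 21 ✓
Balance=52: 1 row → Branch = 35 ✓
Balance=38: 1 row → Branch = 27 ✓
The only Balance value with inconsistent Branch is Balance=51.

51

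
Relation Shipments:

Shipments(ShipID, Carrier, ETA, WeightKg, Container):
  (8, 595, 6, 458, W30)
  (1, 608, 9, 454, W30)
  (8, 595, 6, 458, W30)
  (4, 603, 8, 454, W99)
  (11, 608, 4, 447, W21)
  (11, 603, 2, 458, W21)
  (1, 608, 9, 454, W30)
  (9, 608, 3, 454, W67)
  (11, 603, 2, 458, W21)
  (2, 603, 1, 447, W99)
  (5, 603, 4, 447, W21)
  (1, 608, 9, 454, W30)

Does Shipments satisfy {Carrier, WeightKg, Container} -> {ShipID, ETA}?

(Carrier=595, WeightKg=458, Container=W30): 2 rows → {ShipID,ETA} = (8, 6), (8, 6) ✓
(Carrier=608, WeightKg=454, Container=W30): 3 rows → {ShipID,ETA} = (1, 9), (1, 9), (1, 9) ✓
(Carrier=603, WeightKg=454, Container=W99): 1 row → {ShipID,ETA} = (4, 8) ✓
(Carrier=608, WeightKg=447, Container=W21): 1 row → {ShipID,ETA} = (11, 4) ✓
(Carrier=603, WeightKg=458, Container=W21): 2 rows → {ShipID,ETA} = (11, 2), (11, 2) ✓
(Carrier=608, WeightKg=454, Container=W67): 1 row → {ShipID,ETA} = (9, 3) ✓
(Carrier=603, WeightKg=447, Container=W99): 1 row → {ShipID,ETA} = (2, 1) ✓
(Carrier=603, WeightKg=447, Container=W21): 1 row → {ShipID,ETA} = (5, 4) ✓
Every {Carrier, WeightKg, Container} value is associated with a single {ShipID, ETA} value, so {Carrier, WeightKg, Container} -> {ShipID, ETA} holds.

Yes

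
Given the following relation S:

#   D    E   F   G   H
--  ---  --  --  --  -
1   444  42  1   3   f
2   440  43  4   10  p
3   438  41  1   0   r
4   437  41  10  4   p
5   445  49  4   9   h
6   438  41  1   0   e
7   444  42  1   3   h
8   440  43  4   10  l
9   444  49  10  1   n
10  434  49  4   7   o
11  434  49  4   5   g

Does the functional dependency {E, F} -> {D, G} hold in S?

(E=42, F=1): rows 1, 7 → {D,G} = (444, 3), (444, 3) ✓
(E=43, F=4): rows 2, 8 → {D,G} = (440, 10), (440, 10) ✓
(E=41, F=1): rows 3, 6 → {D,G} = (438, 0), (438, 0) ✓
(E=41, F=10): row 4 → {D,G} = (437, 4) ✓
(E=49, F=4): rows 5, 10, 11 → {D,G} takes values {(445, 9), (434, 7), (434, 5)} — violation
(E=49, F=10): row 9 → {D,G} = (444, 1) ✓
Two rows agree on {E, F} but differ on {D, G}, so {E, F} -> {D, G} does not hold.

No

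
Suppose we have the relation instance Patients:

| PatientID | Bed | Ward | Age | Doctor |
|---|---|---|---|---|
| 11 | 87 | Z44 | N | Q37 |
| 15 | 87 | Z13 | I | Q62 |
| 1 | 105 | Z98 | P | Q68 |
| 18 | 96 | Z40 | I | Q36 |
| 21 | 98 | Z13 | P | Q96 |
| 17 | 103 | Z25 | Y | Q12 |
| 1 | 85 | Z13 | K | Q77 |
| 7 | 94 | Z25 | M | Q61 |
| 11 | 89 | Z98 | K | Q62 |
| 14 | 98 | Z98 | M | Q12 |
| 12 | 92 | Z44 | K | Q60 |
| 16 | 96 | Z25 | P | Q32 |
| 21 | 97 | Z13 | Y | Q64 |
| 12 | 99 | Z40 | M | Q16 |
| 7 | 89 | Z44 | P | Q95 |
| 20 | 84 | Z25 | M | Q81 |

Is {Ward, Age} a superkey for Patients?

Two distinct rows share (Ward=Z25, Age=M), so {Ward, Age} does not determine every attribute — not a superkey.

No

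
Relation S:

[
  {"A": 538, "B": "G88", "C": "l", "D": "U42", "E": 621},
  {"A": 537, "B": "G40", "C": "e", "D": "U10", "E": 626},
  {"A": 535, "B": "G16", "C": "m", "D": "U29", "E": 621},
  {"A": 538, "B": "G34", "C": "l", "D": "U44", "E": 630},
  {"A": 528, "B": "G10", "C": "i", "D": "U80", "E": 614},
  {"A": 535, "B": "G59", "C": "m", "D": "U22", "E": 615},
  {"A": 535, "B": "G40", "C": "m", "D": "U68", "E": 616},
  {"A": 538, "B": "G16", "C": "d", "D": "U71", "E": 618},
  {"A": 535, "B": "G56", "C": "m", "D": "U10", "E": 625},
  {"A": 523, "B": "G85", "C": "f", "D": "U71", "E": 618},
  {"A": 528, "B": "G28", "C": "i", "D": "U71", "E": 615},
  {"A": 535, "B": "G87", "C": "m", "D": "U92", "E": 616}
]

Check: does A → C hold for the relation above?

A=538: 3 rows → C takes values {l, d} — violation
A=537: 1 row → C = e ✓
A=535: 5 rows → C = m, m, m, m, m ✓
A=528: 2 rows → C = i, i ✓
A=523: 1 row → C = f ✓
Two rows agree on A but differ on C, so A → C does not hold.

No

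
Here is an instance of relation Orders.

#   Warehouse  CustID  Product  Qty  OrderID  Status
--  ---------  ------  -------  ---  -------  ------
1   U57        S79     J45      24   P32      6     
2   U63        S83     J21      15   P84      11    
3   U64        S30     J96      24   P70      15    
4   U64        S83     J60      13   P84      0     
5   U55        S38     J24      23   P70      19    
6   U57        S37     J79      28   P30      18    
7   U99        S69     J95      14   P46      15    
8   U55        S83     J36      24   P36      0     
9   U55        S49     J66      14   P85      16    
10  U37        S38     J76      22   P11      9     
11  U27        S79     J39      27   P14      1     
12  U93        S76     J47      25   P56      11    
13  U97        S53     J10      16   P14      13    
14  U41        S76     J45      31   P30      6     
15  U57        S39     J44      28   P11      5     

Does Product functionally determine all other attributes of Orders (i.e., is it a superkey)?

Rows 1 and 14 have the same Product value Product=J45 but are distinct tuples, so Product does not determine every attribute — not a superkey.

No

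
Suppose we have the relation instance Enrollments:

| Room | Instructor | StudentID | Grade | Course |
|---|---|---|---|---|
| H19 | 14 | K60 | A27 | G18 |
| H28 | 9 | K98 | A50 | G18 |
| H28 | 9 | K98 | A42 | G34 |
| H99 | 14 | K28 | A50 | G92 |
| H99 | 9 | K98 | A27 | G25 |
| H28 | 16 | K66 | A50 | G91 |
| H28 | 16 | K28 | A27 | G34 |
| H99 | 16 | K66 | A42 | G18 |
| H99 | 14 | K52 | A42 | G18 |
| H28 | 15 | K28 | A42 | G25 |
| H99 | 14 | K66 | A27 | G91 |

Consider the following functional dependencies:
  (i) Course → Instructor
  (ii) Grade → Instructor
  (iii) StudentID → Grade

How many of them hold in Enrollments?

(i) Course → Instructor: Course=G18: 4 rows → Instructor takes values {14, 9, 16} — violation; Course=G34: 2 rows → Instructor takes values {9, 16} — violation; Course=G25: 2 rows → Instructor takes values {9, 15} — violation; Course=G91: 2 rows → Instructor takes values {16, 14} — violation — fails.
(ii) Grade → Instructor: Grade=A27: 4 rows → Instructor takes values {14, 9, 16} — violation; Grade=A50: 3 rows → Instructor takes values {9, 14, 16} — violation; Grade=A42: 4 rows → Instructor takes values {9, 16, 14, 15} — violation — fails.
(iii) StudentID → Grade: StudentID=K98: 3 rows → Grade takes values {A50, A42, A27} — violation; StudentID=K28: 3 rows → Grade takes values {A50, A27, A42} — violation; StudentID=K66: 3 rows → Grade takes values {A50, A42, A27} — violation — fails.
None of the 3 dependencies hold.

0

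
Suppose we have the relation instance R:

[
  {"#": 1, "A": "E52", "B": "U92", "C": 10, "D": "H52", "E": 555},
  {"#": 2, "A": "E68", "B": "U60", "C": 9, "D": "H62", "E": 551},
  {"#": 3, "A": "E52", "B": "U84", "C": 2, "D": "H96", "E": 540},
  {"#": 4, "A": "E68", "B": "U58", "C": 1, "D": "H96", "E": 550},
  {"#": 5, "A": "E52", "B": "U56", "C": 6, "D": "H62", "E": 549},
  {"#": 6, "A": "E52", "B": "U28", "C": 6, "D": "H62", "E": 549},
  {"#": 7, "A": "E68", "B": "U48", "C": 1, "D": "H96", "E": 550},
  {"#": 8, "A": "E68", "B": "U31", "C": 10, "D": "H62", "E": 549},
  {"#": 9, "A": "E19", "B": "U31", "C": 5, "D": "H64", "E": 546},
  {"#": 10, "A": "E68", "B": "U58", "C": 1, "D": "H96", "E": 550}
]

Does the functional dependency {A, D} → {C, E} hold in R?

No

(A=E52, D=H52): row 1 → {C,E} = (10, 555) ✓
(A=E68, D=H62): rows 2, 8 → {C,E} takes values {(9, 551), (10, 549)} — violation
(A=E52, D=H96): row 3 → {C,E} = (2, 540) ✓
(A=E68, D=H96): rows 4, 7, 10 → {C,E} = (1, 550), (1, 550), (1, 550) ✓
(A=E52, D=H62): rows 5, 6 → {C,E} = (6, 549), (6, 549) ✓
(A=E19, D=H64): row 9 → {C,E} = (5, 546) ✓
Two rows agree on {A, D} but differ on {C, E}, so {A, D} → {C, E} does not hold.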